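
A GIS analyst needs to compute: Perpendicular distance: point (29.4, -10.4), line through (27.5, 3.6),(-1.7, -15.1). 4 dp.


|cross product| = 444.33
|line direction| = sqrt(1202.33) = 34.6746
Distance = 444.33/sqrt(1202.33) = 12.8143

12.8143


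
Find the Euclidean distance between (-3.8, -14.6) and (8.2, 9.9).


dx=12, dy=24.5
d^2 = 12^2 + 24.5^2 = 744.25
d = sqrt(744.25) = 27.2809

27.2809


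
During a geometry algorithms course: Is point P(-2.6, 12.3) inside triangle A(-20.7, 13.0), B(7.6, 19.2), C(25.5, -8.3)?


Cross products: AB x AP = -132.03, BC x BP = -404.01, CA x CP = -353.19
All same sign? yes

Yes, inside


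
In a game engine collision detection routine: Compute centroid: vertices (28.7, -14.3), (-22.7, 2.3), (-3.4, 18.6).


Centroid = ((x_A+x_B+x_C)/3, (y_A+y_B+y_C)/3)
= ((28.7+(-22.7)+(-3.4))/3, ((-14.3)+2.3+18.6)/3)
= (0.8667, 2.2)

(0.8667, 2.2)


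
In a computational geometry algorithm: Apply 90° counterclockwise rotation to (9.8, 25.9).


90° CCW: (x,y) -> (-y, x)
(9.8,25.9) -> (-25.9, 9.8)

(-25.9, 9.8)


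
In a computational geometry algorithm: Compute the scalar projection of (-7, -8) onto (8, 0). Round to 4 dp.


u.v = -56, |v| = sqrt(64) = 8
Scalar projection = u.v / |v| = -56 / sqrt(64) = -7

-7


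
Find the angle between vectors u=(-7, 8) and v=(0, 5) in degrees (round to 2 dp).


u.v = 40, |u| = sqrt(113) = 10.6301, |v| = sqrt(25) = 5
cos(theta) = u.v/(|u||v|) = 40/sqrt(2825) = 0.752577
theta = acos(0.752577) = 41.19 degrees

41.19 degrees


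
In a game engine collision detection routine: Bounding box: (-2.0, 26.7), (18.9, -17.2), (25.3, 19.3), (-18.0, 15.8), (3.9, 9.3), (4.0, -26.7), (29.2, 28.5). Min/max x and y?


x range: [-18, 29.2]
y range: [-26.7, 28.5]
Bounding box: (-18,-26.7) to (29.2,28.5)

(-18,-26.7) to (29.2,28.5)


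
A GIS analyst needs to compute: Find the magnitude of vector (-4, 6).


|u| = sqrt((-4)^2 + 6^2) = sqrt(52) = 7.2111

7.2111


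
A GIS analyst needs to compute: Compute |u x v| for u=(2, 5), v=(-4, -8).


|u x v| = |2*(-8) - 5*(-4)|
= |(-16) - (-20)| = 4

4


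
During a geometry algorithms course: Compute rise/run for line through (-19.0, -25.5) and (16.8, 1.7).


slope = (y2-y1)/(x2-x1) = (1.7-(-25.5))/(16.8-(-19)) = 27.2/35.8 = 0.7598

0.7598


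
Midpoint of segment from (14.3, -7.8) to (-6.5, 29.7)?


M = ((14.3+(-6.5))/2, ((-7.8)+29.7)/2)
= (3.9, 10.95)

(3.9, 10.95)


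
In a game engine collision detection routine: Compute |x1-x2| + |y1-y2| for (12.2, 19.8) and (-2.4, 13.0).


|12.2-(-2.4)| + |19.8-13| = 14.6 + 6.8 = 21.4

21.4


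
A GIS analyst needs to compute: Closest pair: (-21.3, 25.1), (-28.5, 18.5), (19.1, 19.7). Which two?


d(P0,P1) = 9.7673, d(P0,P2) = 40.7593, d(P1,P2) = 47.6151
Closest: P0 and P1

Closest pair: (-21.3, 25.1) and (-28.5, 18.5), distance = 9.7673


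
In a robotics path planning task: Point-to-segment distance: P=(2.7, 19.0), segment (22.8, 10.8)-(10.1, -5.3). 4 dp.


Project P onto AB: t = 0.2931 (clamped to [0,1])
Closest point on segment: (19.0776, 6.081)
Distance: 20.8597

20.8597


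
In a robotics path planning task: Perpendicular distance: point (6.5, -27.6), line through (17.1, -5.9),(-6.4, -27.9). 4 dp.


|cross product| = 276.75
|line direction| = sqrt(1036.25) = 32.1908
Distance = 276.75/sqrt(1036.25) = 8.5972

8.5972


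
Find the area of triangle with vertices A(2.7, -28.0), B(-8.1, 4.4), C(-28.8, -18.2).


Area = |x_A(y_B-y_C) + x_B(y_C-y_A) + x_C(y_A-y_B)|/2
= |61.02 + (-79.38) + 933.12|/2
= 914.76/2 = 457.38

457.38


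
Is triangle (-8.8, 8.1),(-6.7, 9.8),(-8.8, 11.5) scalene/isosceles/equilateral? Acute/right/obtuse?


Side lengths squared: AB^2=7.3, BC^2=7.3, CA^2=11.56
Sorted: [7.3, 7.3, 11.56]
By sides: Isosceles, By angles: Acute

Isosceles, Acute


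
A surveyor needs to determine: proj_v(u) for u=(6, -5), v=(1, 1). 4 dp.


u.v = 1, |v| = sqrt(2) = 1.4142
Scalar projection = u.v / |v| = 1 / sqrt(2) = 0.7071

0.7071


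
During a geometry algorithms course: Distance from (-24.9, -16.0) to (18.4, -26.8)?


dx=43.3, dy=-10.8
d^2 = 43.3^2 + (-10.8)^2 = 1991.53
d = sqrt(1991.53) = 44.6266

44.6266


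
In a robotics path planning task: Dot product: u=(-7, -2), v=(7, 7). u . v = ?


u . v = u_x*v_x + u_y*v_y = (-7)*7 + (-2)*7
= (-49) + (-14) = -63

-63


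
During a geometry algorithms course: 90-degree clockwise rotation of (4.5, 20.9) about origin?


90° CW: (x,y) -> (y, -x)
(4.5,20.9) -> (20.9, -4.5)

(20.9, -4.5)


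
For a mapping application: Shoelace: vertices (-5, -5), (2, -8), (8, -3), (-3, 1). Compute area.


Shoelace sum: ((-5)*(-8) - 2*(-5)) + (2*(-3) - 8*(-8)) + (8*1 - (-3)*(-3)) + ((-3)*(-5) - (-5)*1)
= 127
Area = |127|/2 = 63.5

63.5


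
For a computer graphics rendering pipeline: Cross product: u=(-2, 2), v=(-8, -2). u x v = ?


u x v = u_x*v_y - u_y*v_x = (-2)*(-2) - 2*(-8)
= 4 - (-16) = 20

20


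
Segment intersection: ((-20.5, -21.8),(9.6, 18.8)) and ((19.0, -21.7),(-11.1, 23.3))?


Cross products: d1=1780.51, d2=-796.05, d3=-1600.69, d4=975.87
d1*d2 < 0 and d3*d4 < 0? yes

Yes, they intersect


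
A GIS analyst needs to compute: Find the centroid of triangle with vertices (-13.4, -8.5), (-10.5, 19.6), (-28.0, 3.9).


Centroid = ((x_A+x_B+x_C)/3, (y_A+y_B+y_C)/3)
= (((-13.4)+(-10.5)+(-28))/3, ((-8.5)+19.6+3.9)/3)
= (-17.3, 5)

(-17.3, 5)


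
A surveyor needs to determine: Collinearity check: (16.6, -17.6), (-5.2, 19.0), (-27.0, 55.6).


Cross product: ((-5.2)-16.6)*(55.6-(-17.6)) - (19-(-17.6))*((-27)-16.6)
= 0

Yes, collinear


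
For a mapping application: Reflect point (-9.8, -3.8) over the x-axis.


Reflection over x-axis: (x,y) -> (x,-y)
(-9.8, -3.8) -> (-9.8, 3.8)

(-9.8, 3.8)


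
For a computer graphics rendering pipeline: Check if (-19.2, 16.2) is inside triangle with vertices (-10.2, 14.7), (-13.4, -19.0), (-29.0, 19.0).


Cross products: AB x AP = -308.1, BC x BP = -328.72, CA x CP = -10.5
All same sign? yes

Yes, inside


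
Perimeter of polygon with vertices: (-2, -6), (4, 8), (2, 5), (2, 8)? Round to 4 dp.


Sides: (-2, -6)->(4, 8): sqrt(232) = 15.231546, (4, 8)->(2, 5): sqrt(13) = 3.605551, (2, 5)->(2, 8): sqrt(9) = 3, (2, 8)->(-2, -6): sqrt(212) = 14.56022
Sum = 36.397317
Perimeter = 36.3973

36.3973


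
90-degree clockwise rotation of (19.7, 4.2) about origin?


90° CW: (x,y) -> (y, -x)
(19.7,4.2) -> (4.2, -19.7)

(4.2, -19.7)


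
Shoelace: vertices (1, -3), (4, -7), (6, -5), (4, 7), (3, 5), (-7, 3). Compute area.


Shoelace sum: (1*(-7) - 4*(-3)) + (4*(-5) - 6*(-7)) + (6*7 - 4*(-5)) + (4*5 - 3*7) + (3*3 - (-7)*5) + ((-7)*(-3) - 1*3)
= 150
Area = |150|/2 = 75

75


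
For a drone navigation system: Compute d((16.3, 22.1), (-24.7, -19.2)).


dx=-41, dy=-41.3
d^2 = (-41)^2 + (-41.3)^2 = 3386.69
d = sqrt(3386.69) = 58.1953

58.1953


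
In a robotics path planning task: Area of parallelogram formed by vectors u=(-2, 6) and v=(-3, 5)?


|u x v| = |(-2)*5 - 6*(-3)|
= |(-10) - (-18)| = 8

8


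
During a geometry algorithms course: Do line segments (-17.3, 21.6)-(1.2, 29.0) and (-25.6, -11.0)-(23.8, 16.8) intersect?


Cross products: d1=1379.7, d2=1230.96, d3=-541.68, d4=-392.94
d1*d2 < 0 and d3*d4 < 0? no

No, they don't intersect


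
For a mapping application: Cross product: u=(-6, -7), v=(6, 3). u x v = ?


u x v = u_x*v_y - u_y*v_x = (-6)*3 - (-7)*6
= (-18) - (-42) = 24

24


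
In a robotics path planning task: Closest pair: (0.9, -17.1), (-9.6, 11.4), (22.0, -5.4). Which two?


d(P0,P1) = 30.3727, d(P0,P2) = 24.1267, d(P1,P2) = 35.7883
Closest: P0 and P2

Closest pair: (0.9, -17.1) and (22.0, -5.4), distance = 24.1267


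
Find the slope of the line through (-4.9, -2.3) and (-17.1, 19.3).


slope = (y2-y1)/(x2-x1) = (19.3-(-2.3))/((-17.1)-(-4.9)) = 21.6/(-12.2) = -1.7705

-1.7705


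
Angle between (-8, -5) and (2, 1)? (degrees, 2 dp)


u.v = -21, |u| = sqrt(89) = 9.434, |v| = sqrt(5) = 2.2361
cos(theta) = u.v/(|u||v|) = -21/sqrt(445) = -0.995495
theta = acos(-0.995495) = 174.56 degrees

174.56 degrees


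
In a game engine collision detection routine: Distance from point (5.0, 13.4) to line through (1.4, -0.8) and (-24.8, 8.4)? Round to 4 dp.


|cross product| = 405.16
|line direction| = sqrt(771.08) = 27.7683
Distance = 405.16/sqrt(771.08) = 14.5907

14.5907


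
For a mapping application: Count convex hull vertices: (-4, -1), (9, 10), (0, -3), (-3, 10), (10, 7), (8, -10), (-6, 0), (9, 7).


Convex hull vertices (CCW): (-6, 0), (8, -10), (10, 7), (9, 10), (-3, 10)
Count = 5

5


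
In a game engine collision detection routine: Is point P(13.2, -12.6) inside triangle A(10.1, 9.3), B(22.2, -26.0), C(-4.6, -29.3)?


Cross products: AB x AP = -155.56, BC x BP = -388.82, CA x CP = -441.59
All same sign? yes

Yes, inside


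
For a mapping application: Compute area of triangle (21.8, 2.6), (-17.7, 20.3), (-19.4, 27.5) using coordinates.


Area = |x_A(y_B-y_C) + x_B(y_C-y_A) + x_C(y_A-y_B)|/2
= |(-156.96) + (-440.73) + 343.38|/2
= 254.31/2 = 127.155

127.155


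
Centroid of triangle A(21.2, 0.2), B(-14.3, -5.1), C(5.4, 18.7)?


Centroid = ((x_A+x_B+x_C)/3, (y_A+y_B+y_C)/3)
= ((21.2+(-14.3)+5.4)/3, (0.2+(-5.1)+18.7)/3)
= (4.1, 4.6)

(4.1, 4.6)


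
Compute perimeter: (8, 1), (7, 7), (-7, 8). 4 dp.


Sides: (8, 1)->(7, 7): sqrt(37) = 6.082763, (7, 7)->(-7, 8): sqrt(197) = 14.035669, (-7, 8)->(8, 1): sqrt(274) = 16.552945
Sum = 36.671377
Perimeter = 36.6714

36.6714


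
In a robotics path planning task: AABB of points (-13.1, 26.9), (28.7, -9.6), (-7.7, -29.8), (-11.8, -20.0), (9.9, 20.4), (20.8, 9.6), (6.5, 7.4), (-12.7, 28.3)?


x range: [-13.1, 28.7]
y range: [-29.8, 28.3]
Bounding box: (-13.1,-29.8) to (28.7,28.3)

(-13.1,-29.8) to (28.7,28.3)


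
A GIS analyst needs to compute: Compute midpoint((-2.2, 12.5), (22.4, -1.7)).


M = (((-2.2)+22.4)/2, (12.5+(-1.7))/2)
= (10.1, 5.4)

(10.1, 5.4)


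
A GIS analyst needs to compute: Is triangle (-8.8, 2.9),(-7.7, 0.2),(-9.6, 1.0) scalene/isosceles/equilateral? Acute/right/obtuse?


Side lengths squared: AB^2=8.5, BC^2=4.25, CA^2=4.25
Sorted: [4.25, 4.25, 8.5]
By sides: Isosceles, By angles: Right

Isosceles, Right


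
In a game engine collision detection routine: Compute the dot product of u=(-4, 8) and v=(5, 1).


u . v = u_x*v_x + u_y*v_y = (-4)*5 + 8*1
= (-20) + 8 = -12

-12


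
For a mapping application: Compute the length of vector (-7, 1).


|u| = sqrt((-7)^2 + 1^2) = sqrt(50) = 7.0711

7.0711


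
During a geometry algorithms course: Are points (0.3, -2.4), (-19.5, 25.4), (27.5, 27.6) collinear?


Cross product: ((-19.5)-0.3)*(27.6-(-2.4)) - (25.4-(-2.4))*(27.5-0.3)
= -1350.16

No, not collinear


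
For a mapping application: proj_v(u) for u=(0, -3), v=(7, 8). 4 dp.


u.v = -24, |v| = sqrt(113) = 10.6301
Scalar projection = u.v / |v| = -24 / sqrt(113) = -2.2577

-2.2577


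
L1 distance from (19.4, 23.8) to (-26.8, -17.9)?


|19.4-(-26.8)| + |23.8-(-17.9)| = 46.2 + 41.7 = 87.9

87.9


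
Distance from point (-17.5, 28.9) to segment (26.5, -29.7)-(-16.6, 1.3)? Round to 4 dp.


Project P onto AB: t = 1 (clamped to [0,1])
Closest point on segment: (-16.6, 1.3)
Distance: 27.6147

27.6147


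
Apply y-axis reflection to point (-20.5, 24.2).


Reflection over y-axis: (x,y) -> (-x,y)
(-20.5, 24.2) -> (20.5, 24.2)

(20.5, 24.2)


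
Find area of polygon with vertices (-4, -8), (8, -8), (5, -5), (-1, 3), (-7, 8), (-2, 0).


Shoelace sum: ((-4)*(-8) - 8*(-8)) + (8*(-5) - 5*(-8)) + (5*3 - (-1)*(-5)) + ((-1)*8 - (-7)*3) + ((-7)*0 - (-2)*8) + ((-2)*(-8) - (-4)*0)
= 151
Area = |151|/2 = 75.5

75.5


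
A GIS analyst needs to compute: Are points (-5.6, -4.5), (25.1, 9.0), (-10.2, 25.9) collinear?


Cross product: (25.1-(-5.6))*(25.9-(-4.5)) - (9-(-4.5))*((-10.2)-(-5.6))
= 995.38

No, not collinear


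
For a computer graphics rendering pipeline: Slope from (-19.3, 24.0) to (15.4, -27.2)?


slope = (y2-y1)/(x2-x1) = ((-27.2)-24)/(15.4-(-19.3)) = (-51.2)/34.7 = -1.4755

-1.4755


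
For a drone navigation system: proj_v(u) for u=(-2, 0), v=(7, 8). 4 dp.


u.v = -14, |v| = sqrt(113) = 10.6301
Scalar projection = u.v / |v| = -14 / sqrt(113) = -1.317

-1.317


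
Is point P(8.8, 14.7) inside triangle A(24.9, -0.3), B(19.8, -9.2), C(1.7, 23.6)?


Cross products: AB x AP = -219.79, BC x BP = -71.79, CA x CP = -36.79
All same sign? yes

Yes, inside


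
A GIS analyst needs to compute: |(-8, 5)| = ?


|u| = sqrt((-8)^2 + 5^2) = sqrt(89) = 9.434

9.434


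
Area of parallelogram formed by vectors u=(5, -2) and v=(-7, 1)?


|u x v| = |5*1 - (-2)*(-7)|
= |5 - 14| = 9

9


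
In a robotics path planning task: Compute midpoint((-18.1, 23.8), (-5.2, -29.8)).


M = (((-18.1)+(-5.2))/2, (23.8+(-29.8))/2)
= (-11.65, -3)

(-11.65, -3)


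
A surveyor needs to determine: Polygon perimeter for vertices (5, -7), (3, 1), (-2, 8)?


Sides: (5, -7)->(3, 1): sqrt(68) = 8.246211, (3, 1)->(-2, 8): sqrt(74) = 8.602325, (-2, 8)->(5, -7): sqrt(274) = 16.552945
Sum = 33.401481
Perimeter = 33.4015

33.4015


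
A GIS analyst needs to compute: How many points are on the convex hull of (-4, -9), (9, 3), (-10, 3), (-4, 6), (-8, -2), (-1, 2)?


Convex hull vertices (CCW): (-10, 3), (-8, -2), (-4, -9), (9, 3), (-4, 6)
Count = 5

5


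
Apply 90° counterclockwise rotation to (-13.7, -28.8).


90° CCW: (x,y) -> (-y, x)
(-13.7,-28.8) -> (28.8, -13.7)

(28.8, -13.7)


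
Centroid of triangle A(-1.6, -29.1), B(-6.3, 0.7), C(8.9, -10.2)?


Centroid = ((x_A+x_B+x_C)/3, (y_A+y_B+y_C)/3)
= (((-1.6)+(-6.3)+8.9)/3, ((-29.1)+0.7+(-10.2))/3)
= (0.3333, -12.8667)

(0.3333, -12.8667)


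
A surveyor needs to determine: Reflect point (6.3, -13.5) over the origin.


Reflection over origin: (x,y) -> (-x,-y)
(6.3, -13.5) -> (-6.3, 13.5)

(-6.3, 13.5)


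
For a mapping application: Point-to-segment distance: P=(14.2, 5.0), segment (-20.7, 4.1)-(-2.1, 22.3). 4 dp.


Project P onto AB: t = 0.9828 (clamped to [0,1])
Closest point on segment: (-2.4208, 21.9861)
Distance: 23.7651

23.7651


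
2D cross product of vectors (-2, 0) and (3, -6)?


u x v = u_x*v_y - u_y*v_x = (-2)*(-6) - 0*3
= 12 - 0 = 12

12


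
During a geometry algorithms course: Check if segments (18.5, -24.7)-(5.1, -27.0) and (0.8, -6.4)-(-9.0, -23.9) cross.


Cross products: d1=489.09, d2=277.13, d3=-285.93, d4=-73.97
d1*d2 < 0 and d3*d4 < 0? no

No, they don't intersect


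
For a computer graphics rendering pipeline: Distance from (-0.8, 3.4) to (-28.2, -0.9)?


dx=-27.4, dy=-4.3
d^2 = (-27.4)^2 + (-4.3)^2 = 769.25
d = sqrt(769.25) = 27.7354

27.7354


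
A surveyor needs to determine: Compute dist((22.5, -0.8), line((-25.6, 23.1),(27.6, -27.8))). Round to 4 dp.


|cross product| = 1176.81
|line direction| = sqrt(5421.05) = 73.6278
Distance = 1176.81/sqrt(5421.05) = 15.9832

15.9832


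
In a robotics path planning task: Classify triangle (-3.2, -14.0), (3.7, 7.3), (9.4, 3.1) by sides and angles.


Side lengths squared: AB^2=501.3, BC^2=50.13, CA^2=451.17
Sorted: [50.13, 451.17, 501.3]
By sides: Scalene, By angles: Right

Scalene, Right


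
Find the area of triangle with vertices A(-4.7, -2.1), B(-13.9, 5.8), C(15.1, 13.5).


Area = |x_A(y_B-y_C) + x_B(y_C-y_A) + x_C(y_A-y_B)|/2
= |36.19 + (-216.84) + (-119.29)|/2
= 299.94/2 = 149.97

149.97


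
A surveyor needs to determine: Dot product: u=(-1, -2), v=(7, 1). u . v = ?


u . v = u_x*v_x + u_y*v_y = (-1)*7 + (-2)*1
= (-7) + (-2) = -9

-9


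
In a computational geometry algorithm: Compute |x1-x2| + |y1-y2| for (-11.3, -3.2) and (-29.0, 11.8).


|(-11.3)-(-29)| + |(-3.2)-11.8| = 17.7 + 15 = 32.7

32.7


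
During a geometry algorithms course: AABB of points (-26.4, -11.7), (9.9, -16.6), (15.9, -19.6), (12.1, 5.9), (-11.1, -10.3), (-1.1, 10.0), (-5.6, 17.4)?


x range: [-26.4, 15.9]
y range: [-19.6, 17.4]
Bounding box: (-26.4,-19.6) to (15.9,17.4)

(-26.4,-19.6) to (15.9,17.4)


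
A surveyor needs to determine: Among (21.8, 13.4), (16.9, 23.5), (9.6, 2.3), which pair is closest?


d(P0,P1) = 11.2259, d(P0,P2) = 16.4939, d(P1,P2) = 22.4216
Closest: P0 and P1

Closest pair: (21.8, 13.4) and (16.9, 23.5), distance = 11.2259


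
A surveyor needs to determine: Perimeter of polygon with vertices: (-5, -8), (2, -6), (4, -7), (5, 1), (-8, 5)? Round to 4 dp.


Sides: (-5, -8)->(2, -6): sqrt(53) = 7.28011, (2, -6)->(4, -7): sqrt(5) = 2.236068, (4, -7)->(5, 1): sqrt(65) = 8.062258, (5, 1)->(-8, 5): sqrt(185) = 13.601471, (-8, 5)->(-5, -8): sqrt(178) = 13.341664
Sum = 44.521571
Perimeter = 44.5216

44.5216


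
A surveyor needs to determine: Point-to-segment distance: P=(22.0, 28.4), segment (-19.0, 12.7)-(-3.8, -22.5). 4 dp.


Project P onto AB: t = 0.048 (clamped to [0,1])
Closest point on segment: (-18.2704, 11.0105)
Distance: 43.8646

43.8646


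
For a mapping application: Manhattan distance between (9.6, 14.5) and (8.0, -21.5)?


|9.6-8| + |14.5-(-21.5)| = 1.6 + 36 = 37.6

37.6


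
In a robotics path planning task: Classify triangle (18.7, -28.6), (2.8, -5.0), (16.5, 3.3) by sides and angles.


Side lengths squared: AB^2=809.77, BC^2=256.58, CA^2=1022.45
Sorted: [256.58, 809.77, 1022.45]
By sides: Scalene, By angles: Acute

Scalene, Acute


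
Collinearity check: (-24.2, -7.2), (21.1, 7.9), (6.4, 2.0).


Cross product: (21.1-(-24.2))*(2-(-7.2)) - (7.9-(-7.2))*(6.4-(-24.2))
= -45.3

No, not collinear


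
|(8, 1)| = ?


|u| = sqrt(8^2 + 1^2) = sqrt(65) = 8.0623

8.0623


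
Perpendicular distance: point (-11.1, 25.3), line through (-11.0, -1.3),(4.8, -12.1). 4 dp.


|cross product| = 419.2
|line direction| = sqrt(366.28) = 19.1384
Distance = 419.2/sqrt(366.28) = 21.9036

21.9036


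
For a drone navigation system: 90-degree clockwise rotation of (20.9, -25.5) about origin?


90° CW: (x,y) -> (y, -x)
(20.9,-25.5) -> (-25.5, -20.9)

(-25.5, -20.9)


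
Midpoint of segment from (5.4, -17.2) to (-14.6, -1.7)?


M = ((5.4+(-14.6))/2, ((-17.2)+(-1.7))/2)
= (-4.6, -9.45)

(-4.6, -9.45)


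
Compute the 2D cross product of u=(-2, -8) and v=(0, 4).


u x v = u_x*v_y - u_y*v_x = (-2)*4 - (-8)*0
= (-8) - 0 = -8

-8


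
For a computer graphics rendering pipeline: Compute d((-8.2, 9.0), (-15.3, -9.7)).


dx=-7.1, dy=-18.7
d^2 = (-7.1)^2 + (-18.7)^2 = 400.1
d = sqrt(400.1) = 20.0025

20.0025


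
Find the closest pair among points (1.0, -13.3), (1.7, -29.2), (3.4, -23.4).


d(P0,P1) = 15.9154, d(P0,P2) = 10.3812, d(P1,P2) = 6.044
Closest: P1 and P2

Closest pair: (1.7, -29.2) and (3.4, -23.4), distance = 6.044


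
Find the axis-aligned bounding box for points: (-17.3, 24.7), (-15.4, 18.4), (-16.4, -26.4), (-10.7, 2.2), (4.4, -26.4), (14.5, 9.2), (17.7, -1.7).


x range: [-17.3, 17.7]
y range: [-26.4, 24.7]
Bounding box: (-17.3,-26.4) to (17.7,24.7)

(-17.3,-26.4) to (17.7,24.7)


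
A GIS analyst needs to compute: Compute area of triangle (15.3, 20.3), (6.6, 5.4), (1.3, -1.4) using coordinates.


Area = |x_A(y_B-y_C) + x_B(y_C-y_A) + x_C(y_A-y_B)|/2
= |104.04 + (-143.22) + 19.37|/2
= 19.81/2 = 9.905

9.905


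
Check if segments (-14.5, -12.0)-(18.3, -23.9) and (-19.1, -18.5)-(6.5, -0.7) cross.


Cross products: d1=84.52, d2=-803.96, d3=-267.94, d4=620.54
d1*d2 < 0 and d3*d4 < 0? yes

Yes, they intersect


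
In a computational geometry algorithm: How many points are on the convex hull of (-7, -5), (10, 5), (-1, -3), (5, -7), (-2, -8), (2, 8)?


Convex hull vertices (CCW): (-7, -5), (-2, -8), (5, -7), (10, 5), (2, 8)
Count = 5

5


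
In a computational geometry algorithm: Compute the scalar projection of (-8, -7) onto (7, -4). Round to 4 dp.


u.v = -28, |v| = sqrt(65) = 8.0623
Scalar projection = u.v / |v| = -28 / sqrt(65) = -3.473

-3.473


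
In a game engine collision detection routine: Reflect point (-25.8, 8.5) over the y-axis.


Reflection over y-axis: (x,y) -> (-x,y)
(-25.8, 8.5) -> (25.8, 8.5)

(25.8, 8.5)


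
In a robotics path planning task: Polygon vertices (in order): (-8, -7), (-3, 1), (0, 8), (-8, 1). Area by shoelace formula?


Shoelace sum: ((-8)*1 - (-3)*(-7)) + ((-3)*8 - 0*1) + (0*1 - (-8)*8) + ((-8)*(-7) - (-8)*1)
= 75
Area = |75|/2 = 37.5

37.5


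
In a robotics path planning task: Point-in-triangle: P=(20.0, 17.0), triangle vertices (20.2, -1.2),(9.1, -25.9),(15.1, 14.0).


Cross products: AB x AP = -206.96, BC x BP = -177.51, CA x CP = 89.78
All same sign? no

No, outside


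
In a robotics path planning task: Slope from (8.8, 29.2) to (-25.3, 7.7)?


slope = (y2-y1)/(x2-x1) = (7.7-29.2)/((-25.3)-8.8) = (-21.5)/(-34.1) = 0.6305

0.6305


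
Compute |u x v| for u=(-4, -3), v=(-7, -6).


|u x v| = |(-4)*(-6) - (-3)*(-7)|
= |24 - 21| = 3

3


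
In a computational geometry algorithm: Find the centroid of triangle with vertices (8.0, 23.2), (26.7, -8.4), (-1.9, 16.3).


Centroid = ((x_A+x_B+x_C)/3, (y_A+y_B+y_C)/3)
= ((8+26.7+(-1.9))/3, (23.2+(-8.4)+16.3)/3)
= (10.9333, 10.3667)

(10.9333, 10.3667)


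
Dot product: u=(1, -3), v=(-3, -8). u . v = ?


u . v = u_x*v_x + u_y*v_y = 1*(-3) + (-3)*(-8)
= (-3) + 24 = 21

21


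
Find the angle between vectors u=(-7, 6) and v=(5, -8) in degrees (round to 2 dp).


u.v = -83, |u| = sqrt(85) = 9.2195, |v| = sqrt(89) = 9.434
cos(theta) = u.v/(|u||v|) = -83/sqrt(7565) = -0.954275
theta = acos(-0.954275) = 162.61 degrees

162.61 degrees


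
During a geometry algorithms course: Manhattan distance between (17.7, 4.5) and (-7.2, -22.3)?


|17.7-(-7.2)| + |4.5-(-22.3)| = 24.9 + 26.8 = 51.7

51.7


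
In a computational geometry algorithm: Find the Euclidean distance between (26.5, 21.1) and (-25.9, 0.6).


dx=-52.4, dy=-20.5
d^2 = (-52.4)^2 + (-20.5)^2 = 3166.01
d = sqrt(3166.01) = 56.2673

56.2673


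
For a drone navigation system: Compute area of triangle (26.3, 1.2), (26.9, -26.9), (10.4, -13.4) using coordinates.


Area = |x_A(y_B-y_C) + x_B(y_C-y_A) + x_C(y_A-y_B)|/2
= |(-355.05) + (-392.74) + 292.24|/2
= 455.55/2 = 227.775

227.775


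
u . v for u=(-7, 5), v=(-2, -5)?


u . v = u_x*v_x + u_y*v_y = (-7)*(-2) + 5*(-5)
= 14 + (-25) = -11

-11


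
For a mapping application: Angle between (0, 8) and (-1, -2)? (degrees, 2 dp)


u.v = -16, |u| = sqrt(64) = 8, |v| = sqrt(5) = 2.2361
cos(theta) = u.v/(|u||v|) = -16/sqrt(320) = -0.894427
theta = acos(-0.894427) = 153.43 degrees

153.43 degrees


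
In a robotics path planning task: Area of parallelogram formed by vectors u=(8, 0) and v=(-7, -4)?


|u x v| = |8*(-4) - 0*(-7)|
= |(-32) - 0| = 32

32


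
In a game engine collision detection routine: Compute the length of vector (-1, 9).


|u| = sqrt((-1)^2 + 9^2) = sqrt(82) = 9.0554

9.0554


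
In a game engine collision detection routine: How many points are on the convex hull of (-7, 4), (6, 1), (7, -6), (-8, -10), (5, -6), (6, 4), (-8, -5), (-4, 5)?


Convex hull vertices (CCW): (-8, -10), (7, -6), (6, 4), (-4, 5), (-7, 4), (-8, -5)
Count = 6

6


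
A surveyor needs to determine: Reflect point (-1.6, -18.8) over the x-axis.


Reflection over x-axis: (x,y) -> (x,-y)
(-1.6, -18.8) -> (-1.6, 18.8)

(-1.6, 18.8)


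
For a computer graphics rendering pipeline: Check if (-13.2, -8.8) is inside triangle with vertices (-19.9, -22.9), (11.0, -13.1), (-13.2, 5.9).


Cross products: AB x AP = 370.03, BC x BP = 355.74, CA x CP = 98.49
All same sign? yes

Yes, inside


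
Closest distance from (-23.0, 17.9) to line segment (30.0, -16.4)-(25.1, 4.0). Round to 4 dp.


Project P onto AB: t = 1 (clamped to [0,1])
Closest point on segment: (25.1, 4)
Distance: 50.0682

50.0682


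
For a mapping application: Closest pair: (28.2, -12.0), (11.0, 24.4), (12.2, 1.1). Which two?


d(P0,P1) = 40.2592, d(P0,P2) = 20.6787, d(P1,P2) = 23.3309
Closest: P0 and P2

Closest pair: (28.2, -12.0) and (12.2, 1.1), distance = 20.6787


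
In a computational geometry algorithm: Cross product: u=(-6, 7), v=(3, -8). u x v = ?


u x v = u_x*v_y - u_y*v_x = (-6)*(-8) - 7*3
= 48 - 21 = 27

27


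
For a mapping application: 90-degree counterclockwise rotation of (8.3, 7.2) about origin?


90° CCW: (x,y) -> (-y, x)
(8.3,7.2) -> (-7.2, 8.3)

(-7.2, 8.3)


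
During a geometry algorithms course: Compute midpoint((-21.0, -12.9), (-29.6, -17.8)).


M = (((-21)+(-29.6))/2, ((-12.9)+(-17.8))/2)
= (-25.3, -15.35)

(-25.3, -15.35)


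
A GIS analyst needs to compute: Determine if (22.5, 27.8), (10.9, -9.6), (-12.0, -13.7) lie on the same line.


Cross product: (10.9-22.5)*((-13.7)-27.8) - ((-9.6)-27.8)*((-12)-22.5)
= -808.9

No, not collinear


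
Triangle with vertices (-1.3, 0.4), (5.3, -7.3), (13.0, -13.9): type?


Side lengths squared: AB^2=102.85, BC^2=102.85, CA^2=408.98
Sorted: [102.85, 102.85, 408.98]
By sides: Isosceles, By angles: Obtuse

Isosceles, Obtuse


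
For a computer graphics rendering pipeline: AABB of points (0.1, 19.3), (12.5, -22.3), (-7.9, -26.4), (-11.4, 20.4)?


x range: [-11.4, 12.5]
y range: [-26.4, 20.4]
Bounding box: (-11.4,-26.4) to (12.5,20.4)

(-11.4,-26.4) to (12.5,20.4)


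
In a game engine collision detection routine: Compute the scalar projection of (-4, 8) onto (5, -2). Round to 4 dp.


u.v = -36, |v| = sqrt(29) = 5.3852
Scalar projection = u.v / |v| = -36 / sqrt(29) = -6.685

-6.685


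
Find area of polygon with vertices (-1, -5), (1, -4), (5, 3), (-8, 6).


Shoelace sum: ((-1)*(-4) - 1*(-5)) + (1*3 - 5*(-4)) + (5*6 - (-8)*3) + ((-8)*(-5) - (-1)*6)
= 132
Area = |132|/2 = 66

66


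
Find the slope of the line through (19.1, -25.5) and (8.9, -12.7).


slope = (y2-y1)/(x2-x1) = ((-12.7)-(-25.5))/(8.9-19.1) = 12.8/(-10.2) = -1.2549

-1.2549


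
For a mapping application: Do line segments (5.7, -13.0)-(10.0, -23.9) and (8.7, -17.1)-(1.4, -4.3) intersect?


Cross products: d1=8.47, d2=33, d3=15.07, d4=-9.46
d1*d2 < 0 and d3*d4 < 0? no

No, they don't intersect


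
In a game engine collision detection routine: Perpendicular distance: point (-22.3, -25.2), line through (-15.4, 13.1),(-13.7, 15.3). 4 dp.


|cross product| = 49.93
|line direction| = sqrt(7.73) = 2.7803
Distance = 49.93/sqrt(7.73) = 17.9586

17.9586


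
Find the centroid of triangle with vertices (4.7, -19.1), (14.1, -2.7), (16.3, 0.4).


Centroid = ((x_A+x_B+x_C)/3, (y_A+y_B+y_C)/3)
= ((4.7+14.1+16.3)/3, ((-19.1)+(-2.7)+0.4)/3)
= (11.7, -7.1333)

(11.7, -7.1333)


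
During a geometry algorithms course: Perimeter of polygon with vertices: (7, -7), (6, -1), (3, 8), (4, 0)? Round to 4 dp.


Sides: (7, -7)->(6, -1): sqrt(37) = 6.082763, (6, -1)->(3, 8): sqrt(90) = 9.486833, (3, 8)->(4, 0): sqrt(65) = 8.062258, (4, 0)->(7, -7): sqrt(58) = 7.615773
Sum = 31.247627
Perimeter = 31.2476

31.2476


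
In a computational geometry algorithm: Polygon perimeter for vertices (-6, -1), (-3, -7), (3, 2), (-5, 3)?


Sides: (-6, -1)->(-3, -7): sqrt(45) = 6.708204, (-3, -7)->(3, 2): sqrt(117) = 10.816654, (3, 2)->(-5, 3): sqrt(65) = 8.062258, (-5, 3)->(-6, -1): sqrt(17) = 4.123106
Sum = 29.710222
Perimeter = 29.7102

29.7102


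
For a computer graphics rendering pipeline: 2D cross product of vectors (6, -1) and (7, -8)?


u x v = u_x*v_y - u_y*v_x = 6*(-8) - (-1)*7
= (-48) - (-7) = -41

-41


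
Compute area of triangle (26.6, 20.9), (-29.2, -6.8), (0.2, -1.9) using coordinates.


Area = |x_A(y_B-y_C) + x_B(y_C-y_A) + x_C(y_A-y_B)|/2
= |(-130.34) + 665.76 + 5.54|/2
= 540.96/2 = 270.48

270.48


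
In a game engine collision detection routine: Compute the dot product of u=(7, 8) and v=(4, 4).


u . v = u_x*v_x + u_y*v_y = 7*4 + 8*4
= 28 + 32 = 60

60


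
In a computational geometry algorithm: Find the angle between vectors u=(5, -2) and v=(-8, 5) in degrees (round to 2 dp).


u.v = -50, |u| = sqrt(29) = 5.3852, |v| = sqrt(89) = 9.434
cos(theta) = u.v/(|u||v|) = -50/sqrt(2581) = -0.984183
theta = acos(-0.984183) = 169.8 degrees

169.8 degrees


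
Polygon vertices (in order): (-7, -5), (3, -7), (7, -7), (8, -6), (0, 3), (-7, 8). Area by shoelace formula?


Shoelace sum: ((-7)*(-7) - 3*(-5)) + (3*(-7) - 7*(-7)) + (7*(-6) - 8*(-7)) + (8*3 - 0*(-6)) + (0*8 - (-7)*3) + ((-7)*(-5) - (-7)*8)
= 242
Area = |242|/2 = 121

121


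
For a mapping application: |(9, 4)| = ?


|u| = sqrt(9^2 + 4^2) = sqrt(97) = 9.8489

9.8489


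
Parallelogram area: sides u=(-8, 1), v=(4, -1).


|u x v| = |(-8)*(-1) - 1*4|
= |8 - 4| = 4

4


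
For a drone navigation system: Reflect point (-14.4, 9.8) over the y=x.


Reflection over y=x: (x,y) -> (y,x)
(-14.4, 9.8) -> (9.8, -14.4)

(9.8, -14.4)


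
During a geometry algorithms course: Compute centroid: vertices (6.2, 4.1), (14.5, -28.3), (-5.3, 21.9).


Centroid = ((x_A+x_B+x_C)/3, (y_A+y_B+y_C)/3)
= ((6.2+14.5+(-5.3))/3, (4.1+(-28.3)+21.9)/3)
= (5.1333, -0.7667)

(5.1333, -0.7667)


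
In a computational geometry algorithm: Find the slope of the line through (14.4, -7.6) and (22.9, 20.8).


slope = (y2-y1)/(x2-x1) = (20.8-(-7.6))/(22.9-14.4) = 28.4/8.5 = 3.3412

3.3412


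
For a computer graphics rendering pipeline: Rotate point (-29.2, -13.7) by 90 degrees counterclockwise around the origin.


90° CCW: (x,y) -> (-y, x)
(-29.2,-13.7) -> (13.7, -29.2)

(13.7, -29.2)


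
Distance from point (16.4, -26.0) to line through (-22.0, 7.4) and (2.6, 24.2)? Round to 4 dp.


|cross product| = 1466.76
|line direction| = sqrt(887.4) = 29.7893
Distance = 1466.76/sqrt(887.4) = 49.2379

49.2379


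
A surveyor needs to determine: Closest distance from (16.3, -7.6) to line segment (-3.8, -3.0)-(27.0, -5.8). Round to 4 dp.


Project P onto AB: t = 0.6607 (clamped to [0,1])
Closest point on segment: (16.55, -4.85)
Distance: 2.7613

2.7613


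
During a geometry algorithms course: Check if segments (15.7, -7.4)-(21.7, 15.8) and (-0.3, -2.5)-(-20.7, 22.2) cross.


Cross products: d1=-295.24, d2=-916.72, d3=400.6, d4=1022.08
d1*d2 < 0 and d3*d4 < 0? no

No, they don't intersect


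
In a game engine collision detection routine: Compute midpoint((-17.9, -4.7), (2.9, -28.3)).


M = (((-17.9)+2.9)/2, ((-4.7)+(-28.3))/2)
= (-7.5, -16.5)

(-7.5, -16.5)


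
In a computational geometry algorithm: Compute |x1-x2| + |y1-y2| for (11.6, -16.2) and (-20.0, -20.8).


|11.6-(-20)| + |(-16.2)-(-20.8)| = 31.6 + 4.6 = 36.2

36.2


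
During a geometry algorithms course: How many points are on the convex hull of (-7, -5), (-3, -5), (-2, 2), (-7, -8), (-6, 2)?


Convex hull vertices (CCW): (-7, -8), (-3, -5), (-2, 2), (-6, 2), (-7, -5)
Count = 5

5


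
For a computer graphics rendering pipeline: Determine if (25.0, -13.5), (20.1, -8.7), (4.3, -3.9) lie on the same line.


Cross product: (20.1-25)*((-3.9)-(-13.5)) - ((-8.7)-(-13.5))*(4.3-25)
= 52.32

No, not collinear


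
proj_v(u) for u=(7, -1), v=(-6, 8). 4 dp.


u.v = -50, |v| = sqrt(100) = 10
Scalar projection = u.v / |v| = -50 / sqrt(100) = -5

-5


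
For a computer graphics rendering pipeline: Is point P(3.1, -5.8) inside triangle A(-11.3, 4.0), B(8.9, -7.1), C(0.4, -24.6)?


Cross products: AB x AP = -38.12, BC x BP = -112.55, CA x CP = -297.18
All same sign? yes

Yes, inside


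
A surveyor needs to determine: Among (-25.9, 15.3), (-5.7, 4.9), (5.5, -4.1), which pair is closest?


d(P0,P1) = 22.72, d(P0,P2) = 36.9096, d(P1,P2) = 14.368
Closest: P1 and P2

Closest pair: (-5.7, 4.9) and (5.5, -4.1), distance = 14.368


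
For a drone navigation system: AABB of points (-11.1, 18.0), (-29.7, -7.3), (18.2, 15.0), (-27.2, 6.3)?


x range: [-29.7, 18.2]
y range: [-7.3, 18]
Bounding box: (-29.7,-7.3) to (18.2,18)

(-29.7,-7.3) to (18.2,18)


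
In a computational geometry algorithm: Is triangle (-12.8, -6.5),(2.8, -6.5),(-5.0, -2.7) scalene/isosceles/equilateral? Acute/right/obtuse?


Side lengths squared: AB^2=243.36, BC^2=75.28, CA^2=75.28
Sorted: [75.28, 75.28, 243.36]
By sides: Isosceles, By angles: Obtuse

Isosceles, Obtuse


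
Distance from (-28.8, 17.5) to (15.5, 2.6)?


dx=44.3, dy=-14.9
d^2 = 44.3^2 + (-14.9)^2 = 2184.5
d = sqrt(2184.5) = 46.7386

46.7386


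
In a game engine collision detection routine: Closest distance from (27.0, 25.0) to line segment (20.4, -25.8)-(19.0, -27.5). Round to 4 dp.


Project P onto AB: t = 0 (clamped to [0,1])
Closest point on segment: (20.4, -25.8)
Distance: 51.2269

51.2269


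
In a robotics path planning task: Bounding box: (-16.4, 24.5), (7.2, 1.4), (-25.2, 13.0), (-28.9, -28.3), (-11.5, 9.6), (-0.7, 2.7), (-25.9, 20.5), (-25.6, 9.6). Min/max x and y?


x range: [-28.9, 7.2]
y range: [-28.3, 24.5]
Bounding box: (-28.9,-28.3) to (7.2,24.5)

(-28.9,-28.3) to (7.2,24.5)


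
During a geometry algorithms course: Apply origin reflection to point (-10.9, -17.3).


Reflection over origin: (x,y) -> (-x,-y)
(-10.9, -17.3) -> (10.9, 17.3)

(10.9, 17.3)


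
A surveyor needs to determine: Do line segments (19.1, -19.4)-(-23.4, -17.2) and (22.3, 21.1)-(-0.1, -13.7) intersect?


Cross products: d1=795.84, d2=-732.44, d3=-1728.29, d4=-200.01
d1*d2 < 0 and d3*d4 < 0? no

No, they don't intersect


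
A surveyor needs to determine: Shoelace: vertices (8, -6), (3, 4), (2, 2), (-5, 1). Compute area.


Shoelace sum: (8*4 - 3*(-6)) + (3*2 - 2*4) + (2*1 - (-5)*2) + ((-5)*(-6) - 8*1)
= 82
Area = |82|/2 = 41

41


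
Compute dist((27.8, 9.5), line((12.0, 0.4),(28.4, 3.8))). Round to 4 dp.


|cross product| = 95.52
|line direction| = sqrt(280.52) = 16.7487
Distance = 95.52/sqrt(280.52) = 5.7031

5.7031


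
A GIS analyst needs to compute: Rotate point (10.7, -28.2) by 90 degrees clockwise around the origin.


90° CW: (x,y) -> (y, -x)
(10.7,-28.2) -> (-28.2, -10.7)

(-28.2, -10.7)


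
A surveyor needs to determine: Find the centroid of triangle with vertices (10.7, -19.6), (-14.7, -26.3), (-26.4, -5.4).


Centroid = ((x_A+x_B+x_C)/3, (y_A+y_B+y_C)/3)
= ((10.7+(-14.7)+(-26.4))/3, ((-19.6)+(-26.3)+(-5.4))/3)
= (-10.1333, -17.1)

(-10.1333, -17.1)


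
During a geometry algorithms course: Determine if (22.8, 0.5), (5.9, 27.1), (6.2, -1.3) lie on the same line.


Cross product: (5.9-22.8)*((-1.3)-0.5) - (27.1-0.5)*(6.2-22.8)
= 471.98

No, not collinear


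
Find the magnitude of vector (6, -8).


|u| = sqrt(6^2 + (-8)^2) = sqrt(100) = 10

10


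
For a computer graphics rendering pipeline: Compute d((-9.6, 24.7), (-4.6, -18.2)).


dx=5, dy=-42.9
d^2 = 5^2 + (-42.9)^2 = 1865.41
d = sqrt(1865.41) = 43.1904

43.1904


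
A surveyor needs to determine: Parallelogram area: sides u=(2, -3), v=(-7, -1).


|u x v| = |2*(-1) - (-3)*(-7)|
= |(-2) - 21| = 23

23


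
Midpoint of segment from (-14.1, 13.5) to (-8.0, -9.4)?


M = (((-14.1)+(-8))/2, (13.5+(-9.4))/2)
= (-11.05, 2.05)

(-11.05, 2.05)


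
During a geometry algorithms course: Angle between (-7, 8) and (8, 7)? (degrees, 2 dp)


u.v = 0, |u| = sqrt(113) = 10.6301, |v| = sqrt(113) = 10.6301
cos(theta) = u.v/(|u||v|) = 0/sqrt(12769) = 0
theta = acos(0) = 90 degrees

90 degrees


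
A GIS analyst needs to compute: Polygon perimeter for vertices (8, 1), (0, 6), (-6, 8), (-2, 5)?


Sides: (8, 1)->(0, 6): sqrt(89) = 9.433981, (0, 6)->(-6, 8): sqrt(40) = 6.324555, (-6, 8)->(-2, 5): sqrt(25) = 5, (-2, 5)->(8, 1): sqrt(116) = 10.77033
Sum = 31.528866
Perimeter = 31.5289

31.5289


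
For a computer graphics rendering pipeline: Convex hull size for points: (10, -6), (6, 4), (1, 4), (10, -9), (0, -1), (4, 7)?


Convex hull vertices (CCW): (0, -1), (10, -9), (10, -6), (6, 4), (4, 7), (1, 4)
Count = 6

6


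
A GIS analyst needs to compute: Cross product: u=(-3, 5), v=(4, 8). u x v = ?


u x v = u_x*v_y - u_y*v_x = (-3)*8 - 5*4
= (-24) - 20 = -44

-44


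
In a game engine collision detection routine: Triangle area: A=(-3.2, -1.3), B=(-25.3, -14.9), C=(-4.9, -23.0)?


Area = |x_A(y_B-y_C) + x_B(y_C-y_A) + x_C(y_A-y_B)|/2
= |(-25.92) + 549.01 + (-66.64)|/2
= 456.45/2 = 228.225

228.225


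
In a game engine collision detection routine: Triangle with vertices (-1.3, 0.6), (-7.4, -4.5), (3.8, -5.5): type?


Side lengths squared: AB^2=63.22, BC^2=126.44, CA^2=63.22
Sorted: [63.22, 63.22, 126.44]
By sides: Isosceles, By angles: Right

Isosceles, Right


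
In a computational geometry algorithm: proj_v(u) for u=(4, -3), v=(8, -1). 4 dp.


u.v = 35, |v| = sqrt(65) = 8.0623
Scalar projection = u.v / |v| = 35 / sqrt(65) = 4.3412

4.3412


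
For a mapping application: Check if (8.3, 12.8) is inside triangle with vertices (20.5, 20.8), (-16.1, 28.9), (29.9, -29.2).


Cross products: AB x AP = 391.62, BC x BP = 677.04, CA x CP = 685.2
All same sign? yes

Yes, inside


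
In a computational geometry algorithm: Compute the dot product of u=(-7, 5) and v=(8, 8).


u . v = u_x*v_x + u_y*v_y = (-7)*8 + 5*8
= (-56) + 40 = -16

-16


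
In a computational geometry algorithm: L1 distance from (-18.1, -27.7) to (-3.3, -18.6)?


|(-18.1)-(-3.3)| + |(-27.7)-(-18.6)| = 14.8 + 9.1 = 23.9

23.9


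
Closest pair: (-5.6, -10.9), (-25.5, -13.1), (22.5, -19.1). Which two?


d(P0,P1) = 20.0212, d(P0,P2) = 29.272, d(P1,P2) = 48.3735
Closest: P0 and P1

Closest pair: (-5.6, -10.9) and (-25.5, -13.1), distance = 20.0212


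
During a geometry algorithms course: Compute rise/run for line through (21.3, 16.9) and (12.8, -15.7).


slope = (y2-y1)/(x2-x1) = ((-15.7)-16.9)/(12.8-21.3) = (-32.6)/(-8.5) = 3.8353

3.8353


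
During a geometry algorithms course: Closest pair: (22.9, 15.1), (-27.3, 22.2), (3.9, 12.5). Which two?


d(P0,P1) = 50.6996, d(P0,P2) = 19.1771, d(P1,P2) = 32.6731
Closest: P0 and P2

Closest pair: (22.9, 15.1) and (3.9, 12.5), distance = 19.1771


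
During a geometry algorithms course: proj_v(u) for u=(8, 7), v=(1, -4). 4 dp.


u.v = -20, |v| = sqrt(17) = 4.1231
Scalar projection = u.v / |v| = -20 / sqrt(17) = -4.8507

-4.8507


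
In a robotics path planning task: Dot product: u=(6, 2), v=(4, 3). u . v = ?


u . v = u_x*v_x + u_y*v_y = 6*4 + 2*3
= 24 + 6 = 30

30


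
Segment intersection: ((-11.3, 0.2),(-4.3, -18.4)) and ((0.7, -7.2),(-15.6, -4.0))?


Cross products: d1=-82.22, d2=198.56, d3=171.4, d4=-109.38
d1*d2 < 0 and d3*d4 < 0? yes

Yes, they intersect


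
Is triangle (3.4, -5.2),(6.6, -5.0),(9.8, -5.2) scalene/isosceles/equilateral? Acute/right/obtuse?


Side lengths squared: AB^2=10.28, BC^2=10.28, CA^2=40.96
Sorted: [10.28, 10.28, 40.96]
By sides: Isosceles, By angles: Obtuse

Isosceles, Obtuse


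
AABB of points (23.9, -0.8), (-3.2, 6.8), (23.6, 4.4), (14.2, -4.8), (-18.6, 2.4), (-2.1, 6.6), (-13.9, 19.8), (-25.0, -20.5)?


x range: [-25, 23.9]
y range: [-20.5, 19.8]
Bounding box: (-25,-20.5) to (23.9,19.8)

(-25,-20.5) to (23.9,19.8)


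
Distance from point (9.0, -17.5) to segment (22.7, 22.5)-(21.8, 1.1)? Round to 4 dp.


Project P onto AB: t = 1 (clamped to [0,1])
Closest point on segment: (21.8, 1.1)
Distance: 22.5788

22.5788


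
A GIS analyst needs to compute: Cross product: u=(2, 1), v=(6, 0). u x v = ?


u x v = u_x*v_y - u_y*v_x = 2*0 - 1*6
= 0 - 6 = -6

-6


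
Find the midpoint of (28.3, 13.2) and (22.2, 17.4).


M = ((28.3+22.2)/2, (13.2+17.4)/2)
= (25.25, 15.3)

(25.25, 15.3)


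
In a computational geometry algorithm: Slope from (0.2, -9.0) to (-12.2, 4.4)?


slope = (y2-y1)/(x2-x1) = (4.4-(-9))/((-12.2)-0.2) = 13.4/(-12.4) = -1.0806

-1.0806


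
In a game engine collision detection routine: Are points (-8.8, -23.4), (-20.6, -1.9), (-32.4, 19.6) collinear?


Cross product: ((-20.6)-(-8.8))*(19.6-(-23.4)) - ((-1.9)-(-23.4))*((-32.4)-(-8.8))
= 0

Yes, collinear
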